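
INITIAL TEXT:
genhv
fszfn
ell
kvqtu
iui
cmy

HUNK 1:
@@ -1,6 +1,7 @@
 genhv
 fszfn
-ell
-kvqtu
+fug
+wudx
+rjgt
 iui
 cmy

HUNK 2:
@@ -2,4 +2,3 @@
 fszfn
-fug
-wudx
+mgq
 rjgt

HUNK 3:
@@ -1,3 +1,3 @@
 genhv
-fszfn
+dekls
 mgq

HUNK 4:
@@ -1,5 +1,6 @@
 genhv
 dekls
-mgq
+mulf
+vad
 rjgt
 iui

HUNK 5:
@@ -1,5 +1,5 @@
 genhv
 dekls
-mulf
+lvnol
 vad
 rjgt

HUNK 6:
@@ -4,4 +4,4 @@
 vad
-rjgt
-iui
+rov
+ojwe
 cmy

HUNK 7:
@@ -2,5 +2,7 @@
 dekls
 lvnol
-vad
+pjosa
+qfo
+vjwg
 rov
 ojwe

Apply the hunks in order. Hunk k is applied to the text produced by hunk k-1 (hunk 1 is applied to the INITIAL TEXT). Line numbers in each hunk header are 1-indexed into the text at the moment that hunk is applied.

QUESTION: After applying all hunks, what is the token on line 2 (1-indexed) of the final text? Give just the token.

Hunk 1: at line 1 remove [ell,kvqtu] add [fug,wudx,rjgt] -> 7 lines: genhv fszfn fug wudx rjgt iui cmy
Hunk 2: at line 2 remove [fug,wudx] add [mgq] -> 6 lines: genhv fszfn mgq rjgt iui cmy
Hunk 3: at line 1 remove [fszfn] add [dekls] -> 6 lines: genhv dekls mgq rjgt iui cmy
Hunk 4: at line 1 remove [mgq] add [mulf,vad] -> 7 lines: genhv dekls mulf vad rjgt iui cmy
Hunk 5: at line 1 remove [mulf] add [lvnol] -> 7 lines: genhv dekls lvnol vad rjgt iui cmy
Hunk 6: at line 4 remove [rjgt,iui] add [rov,ojwe] -> 7 lines: genhv dekls lvnol vad rov ojwe cmy
Hunk 7: at line 2 remove [vad] add [pjosa,qfo,vjwg] -> 9 lines: genhv dekls lvnol pjosa qfo vjwg rov ojwe cmy
Final line 2: dekls

Answer: dekls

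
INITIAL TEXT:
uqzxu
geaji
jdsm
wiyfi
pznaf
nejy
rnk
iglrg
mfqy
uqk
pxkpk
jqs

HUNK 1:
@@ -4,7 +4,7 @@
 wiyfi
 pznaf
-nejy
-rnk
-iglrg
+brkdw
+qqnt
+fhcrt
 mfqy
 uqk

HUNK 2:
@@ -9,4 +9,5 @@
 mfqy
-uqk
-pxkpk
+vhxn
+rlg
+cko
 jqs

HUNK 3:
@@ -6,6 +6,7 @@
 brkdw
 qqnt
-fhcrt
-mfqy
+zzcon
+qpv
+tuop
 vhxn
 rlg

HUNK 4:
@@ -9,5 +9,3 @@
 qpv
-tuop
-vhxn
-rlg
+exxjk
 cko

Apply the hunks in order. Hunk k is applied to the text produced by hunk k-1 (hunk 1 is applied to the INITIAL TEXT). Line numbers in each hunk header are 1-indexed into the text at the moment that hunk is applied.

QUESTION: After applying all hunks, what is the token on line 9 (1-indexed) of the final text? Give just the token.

Answer: qpv

Derivation:
Hunk 1: at line 4 remove [nejy,rnk,iglrg] add [brkdw,qqnt,fhcrt] -> 12 lines: uqzxu geaji jdsm wiyfi pznaf brkdw qqnt fhcrt mfqy uqk pxkpk jqs
Hunk 2: at line 9 remove [uqk,pxkpk] add [vhxn,rlg,cko] -> 13 lines: uqzxu geaji jdsm wiyfi pznaf brkdw qqnt fhcrt mfqy vhxn rlg cko jqs
Hunk 3: at line 6 remove [fhcrt,mfqy] add [zzcon,qpv,tuop] -> 14 lines: uqzxu geaji jdsm wiyfi pznaf brkdw qqnt zzcon qpv tuop vhxn rlg cko jqs
Hunk 4: at line 9 remove [tuop,vhxn,rlg] add [exxjk] -> 12 lines: uqzxu geaji jdsm wiyfi pznaf brkdw qqnt zzcon qpv exxjk cko jqs
Final line 9: qpv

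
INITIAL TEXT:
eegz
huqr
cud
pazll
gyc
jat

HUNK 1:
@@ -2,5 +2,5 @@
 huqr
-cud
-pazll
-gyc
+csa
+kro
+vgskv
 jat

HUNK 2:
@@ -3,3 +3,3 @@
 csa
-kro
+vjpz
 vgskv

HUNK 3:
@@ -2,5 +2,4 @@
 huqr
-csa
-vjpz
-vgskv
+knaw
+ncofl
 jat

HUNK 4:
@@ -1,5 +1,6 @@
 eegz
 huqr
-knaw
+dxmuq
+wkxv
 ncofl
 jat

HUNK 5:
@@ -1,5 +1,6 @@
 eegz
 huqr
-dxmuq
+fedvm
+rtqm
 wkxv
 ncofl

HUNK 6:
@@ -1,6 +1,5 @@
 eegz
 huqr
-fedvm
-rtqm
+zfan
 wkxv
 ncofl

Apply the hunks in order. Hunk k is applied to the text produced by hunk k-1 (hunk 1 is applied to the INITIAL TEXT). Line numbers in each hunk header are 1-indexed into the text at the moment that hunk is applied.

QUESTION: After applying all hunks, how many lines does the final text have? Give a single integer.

Hunk 1: at line 2 remove [cud,pazll,gyc] add [csa,kro,vgskv] -> 6 lines: eegz huqr csa kro vgskv jat
Hunk 2: at line 3 remove [kro] add [vjpz] -> 6 lines: eegz huqr csa vjpz vgskv jat
Hunk 3: at line 2 remove [csa,vjpz,vgskv] add [knaw,ncofl] -> 5 lines: eegz huqr knaw ncofl jat
Hunk 4: at line 1 remove [knaw] add [dxmuq,wkxv] -> 6 lines: eegz huqr dxmuq wkxv ncofl jat
Hunk 5: at line 1 remove [dxmuq] add [fedvm,rtqm] -> 7 lines: eegz huqr fedvm rtqm wkxv ncofl jat
Hunk 6: at line 1 remove [fedvm,rtqm] add [zfan] -> 6 lines: eegz huqr zfan wkxv ncofl jat
Final line count: 6

Answer: 6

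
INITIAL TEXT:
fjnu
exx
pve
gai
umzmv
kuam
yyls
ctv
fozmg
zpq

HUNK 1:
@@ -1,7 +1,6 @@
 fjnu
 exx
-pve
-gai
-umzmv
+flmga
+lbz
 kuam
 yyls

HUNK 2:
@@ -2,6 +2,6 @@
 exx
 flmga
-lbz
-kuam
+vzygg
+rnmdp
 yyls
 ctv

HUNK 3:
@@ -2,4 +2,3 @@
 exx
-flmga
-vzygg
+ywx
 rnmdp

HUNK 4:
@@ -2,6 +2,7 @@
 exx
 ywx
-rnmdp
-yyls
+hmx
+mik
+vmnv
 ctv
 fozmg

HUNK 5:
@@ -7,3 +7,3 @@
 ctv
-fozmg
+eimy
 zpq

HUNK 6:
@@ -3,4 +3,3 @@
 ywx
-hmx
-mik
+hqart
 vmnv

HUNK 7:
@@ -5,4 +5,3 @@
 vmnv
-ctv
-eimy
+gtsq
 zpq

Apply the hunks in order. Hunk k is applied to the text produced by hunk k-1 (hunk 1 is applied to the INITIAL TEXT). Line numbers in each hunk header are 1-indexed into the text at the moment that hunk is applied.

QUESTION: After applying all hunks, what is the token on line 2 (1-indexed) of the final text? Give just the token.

Hunk 1: at line 1 remove [pve,gai,umzmv] add [flmga,lbz] -> 9 lines: fjnu exx flmga lbz kuam yyls ctv fozmg zpq
Hunk 2: at line 2 remove [lbz,kuam] add [vzygg,rnmdp] -> 9 lines: fjnu exx flmga vzygg rnmdp yyls ctv fozmg zpq
Hunk 3: at line 2 remove [flmga,vzygg] add [ywx] -> 8 lines: fjnu exx ywx rnmdp yyls ctv fozmg zpq
Hunk 4: at line 2 remove [rnmdp,yyls] add [hmx,mik,vmnv] -> 9 lines: fjnu exx ywx hmx mik vmnv ctv fozmg zpq
Hunk 5: at line 7 remove [fozmg] add [eimy] -> 9 lines: fjnu exx ywx hmx mik vmnv ctv eimy zpq
Hunk 6: at line 3 remove [hmx,mik] add [hqart] -> 8 lines: fjnu exx ywx hqart vmnv ctv eimy zpq
Hunk 7: at line 5 remove [ctv,eimy] add [gtsq] -> 7 lines: fjnu exx ywx hqart vmnv gtsq zpq
Final line 2: exx

Answer: exx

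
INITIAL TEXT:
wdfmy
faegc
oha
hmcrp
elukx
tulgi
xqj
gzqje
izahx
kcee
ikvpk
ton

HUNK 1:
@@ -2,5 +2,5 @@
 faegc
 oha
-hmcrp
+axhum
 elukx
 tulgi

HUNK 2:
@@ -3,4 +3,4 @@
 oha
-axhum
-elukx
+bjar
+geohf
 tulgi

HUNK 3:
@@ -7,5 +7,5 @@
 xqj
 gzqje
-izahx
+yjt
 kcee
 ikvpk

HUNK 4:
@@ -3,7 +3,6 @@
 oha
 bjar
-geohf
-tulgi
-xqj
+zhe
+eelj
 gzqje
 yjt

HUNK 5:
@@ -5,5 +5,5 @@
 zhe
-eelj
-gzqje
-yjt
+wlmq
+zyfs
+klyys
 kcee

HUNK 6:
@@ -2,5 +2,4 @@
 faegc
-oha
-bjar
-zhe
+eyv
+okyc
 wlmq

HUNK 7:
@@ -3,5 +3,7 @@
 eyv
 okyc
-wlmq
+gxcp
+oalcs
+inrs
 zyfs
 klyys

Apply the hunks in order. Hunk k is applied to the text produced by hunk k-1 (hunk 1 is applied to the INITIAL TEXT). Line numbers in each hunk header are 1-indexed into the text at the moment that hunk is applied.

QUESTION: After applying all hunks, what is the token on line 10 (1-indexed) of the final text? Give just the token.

Hunk 1: at line 2 remove [hmcrp] add [axhum] -> 12 lines: wdfmy faegc oha axhum elukx tulgi xqj gzqje izahx kcee ikvpk ton
Hunk 2: at line 3 remove [axhum,elukx] add [bjar,geohf] -> 12 lines: wdfmy faegc oha bjar geohf tulgi xqj gzqje izahx kcee ikvpk ton
Hunk 3: at line 7 remove [izahx] add [yjt] -> 12 lines: wdfmy faegc oha bjar geohf tulgi xqj gzqje yjt kcee ikvpk ton
Hunk 4: at line 3 remove [geohf,tulgi,xqj] add [zhe,eelj] -> 11 lines: wdfmy faegc oha bjar zhe eelj gzqje yjt kcee ikvpk ton
Hunk 5: at line 5 remove [eelj,gzqje,yjt] add [wlmq,zyfs,klyys] -> 11 lines: wdfmy faegc oha bjar zhe wlmq zyfs klyys kcee ikvpk ton
Hunk 6: at line 2 remove [oha,bjar,zhe] add [eyv,okyc] -> 10 lines: wdfmy faegc eyv okyc wlmq zyfs klyys kcee ikvpk ton
Hunk 7: at line 3 remove [wlmq] add [gxcp,oalcs,inrs] -> 12 lines: wdfmy faegc eyv okyc gxcp oalcs inrs zyfs klyys kcee ikvpk ton
Final line 10: kcee

Answer: kcee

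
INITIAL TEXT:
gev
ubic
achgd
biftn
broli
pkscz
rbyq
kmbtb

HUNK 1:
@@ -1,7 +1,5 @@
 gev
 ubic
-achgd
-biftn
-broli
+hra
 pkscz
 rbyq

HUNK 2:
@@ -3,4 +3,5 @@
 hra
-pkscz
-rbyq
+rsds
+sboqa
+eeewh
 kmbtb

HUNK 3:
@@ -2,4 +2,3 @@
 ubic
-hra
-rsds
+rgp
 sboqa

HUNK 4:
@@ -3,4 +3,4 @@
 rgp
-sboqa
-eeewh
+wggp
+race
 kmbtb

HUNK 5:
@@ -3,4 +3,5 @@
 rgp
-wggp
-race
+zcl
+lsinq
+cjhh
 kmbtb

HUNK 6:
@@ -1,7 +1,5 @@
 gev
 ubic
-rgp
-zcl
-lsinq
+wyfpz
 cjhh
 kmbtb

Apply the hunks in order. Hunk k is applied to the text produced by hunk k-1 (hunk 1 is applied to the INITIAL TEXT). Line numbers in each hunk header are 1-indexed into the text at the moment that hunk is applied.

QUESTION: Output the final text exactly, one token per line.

Answer: gev
ubic
wyfpz
cjhh
kmbtb

Derivation:
Hunk 1: at line 1 remove [achgd,biftn,broli] add [hra] -> 6 lines: gev ubic hra pkscz rbyq kmbtb
Hunk 2: at line 3 remove [pkscz,rbyq] add [rsds,sboqa,eeewh] -> 7 lines: gev ubic hra rsds sboqa eeewh kmbtb
Hunk 3: at line 2 remove [hra,rsds] add [rgp] -> 6 lines: gev ubic rgp sboqa eeewh kmbtb
Hunk 4: at line 3 remove [sboqa,eeewh] add [wggp,race] -> 6 lines: gev ubic rgp wggp race kmbtb
Hunk 5: at line 3 remove [wggp,race] add [zcl,lsinq,cjhh] -> 7 lines: gev ubic rgp zcl lsinq cjhh kmbtb
Hunk 6: at line 1 remove [rgp,zcl,lsinq] add [wyfpz] -> 5 lines: gev ubic wyfpz cjhh kmbtb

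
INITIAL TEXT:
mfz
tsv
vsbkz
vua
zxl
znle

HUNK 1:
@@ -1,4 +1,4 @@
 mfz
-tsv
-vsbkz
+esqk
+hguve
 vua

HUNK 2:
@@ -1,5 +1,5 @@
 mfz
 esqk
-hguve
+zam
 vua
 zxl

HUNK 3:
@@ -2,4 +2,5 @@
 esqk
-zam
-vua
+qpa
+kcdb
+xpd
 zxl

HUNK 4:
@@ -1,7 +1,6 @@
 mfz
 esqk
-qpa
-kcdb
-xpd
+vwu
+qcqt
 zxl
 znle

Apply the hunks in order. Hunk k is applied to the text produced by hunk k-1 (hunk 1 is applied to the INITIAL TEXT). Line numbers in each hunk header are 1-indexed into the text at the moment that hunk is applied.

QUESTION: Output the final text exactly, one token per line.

Answer: mfz
esqk
vwu
qcqt
zxl
znle

Derivation:
Hunk 1: at line 1 remove [tsv,vsbkz] add [esqk,hguve] -> 6 lines: mfz esqk hguve vua zxl znle
Hunk 2: at line 1 remove [hguve] add [zam] -> 6 lines: mfz esqk zam vua zxl znle
Hunk 3: at line 2 remove [zam,vua] add [qpa,kcdb,xpd] -> 7 lines: mfz esqk qpa kcdb xpd zxl znle
Hunk 4: at line 1 remove [qpa,kcdb,xpd] add [vwu,qcqt] -> 6 lines: mfz esqk vwu qcqt zxl znle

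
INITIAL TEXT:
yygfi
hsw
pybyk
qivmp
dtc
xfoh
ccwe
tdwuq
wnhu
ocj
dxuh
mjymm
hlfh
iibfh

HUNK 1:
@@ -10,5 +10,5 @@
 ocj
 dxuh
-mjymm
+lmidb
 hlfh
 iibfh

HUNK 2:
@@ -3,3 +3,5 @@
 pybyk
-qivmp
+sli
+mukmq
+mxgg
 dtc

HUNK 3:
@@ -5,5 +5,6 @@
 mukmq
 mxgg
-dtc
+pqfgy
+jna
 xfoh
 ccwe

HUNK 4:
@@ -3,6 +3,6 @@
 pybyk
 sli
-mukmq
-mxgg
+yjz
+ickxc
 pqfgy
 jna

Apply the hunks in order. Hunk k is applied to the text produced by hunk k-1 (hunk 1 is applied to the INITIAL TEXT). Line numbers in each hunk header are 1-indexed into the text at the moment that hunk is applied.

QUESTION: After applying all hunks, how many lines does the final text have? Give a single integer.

Answer: 17

Derivation:
Hunk 1: at line 10 remove [mjymm] add [lmidb] -> 14 lines: yygfi hsw pybyk qivmp dtc xfoh ccwe tdwuq wnhu ocj dxuh lmidb hlfh iibfh
Hunk 2: at line 3 remove [qivmp] add [sli,mukmq,mxgg] -> 16 lines: yygfi hsw pybyk sli mukmq mxgg dtc xfoh ccwe tdwuq wnhu ocj dxuh lmidb hlfh iibfh
Hunk 3: at line 5 remove [dtc] add [pqfgy,jna] -> 17 lines: yygfi hsw pybyk sli mukmq mxgg pqfgy jna xfoh ccwe tdwuq wnhu ocj dxuh lmidb hlfh iibfh
Hunk 4: at line 3 remove [mukmq,mxgg] add [yjz,ickxc] -> 17 lines: yygfi hsw pybyk sli yjz ickxc pqfgy jna xfoh ccwe tdwuq wnhu ocj dxuh lmidb hlfh iibfh
Final line count: 17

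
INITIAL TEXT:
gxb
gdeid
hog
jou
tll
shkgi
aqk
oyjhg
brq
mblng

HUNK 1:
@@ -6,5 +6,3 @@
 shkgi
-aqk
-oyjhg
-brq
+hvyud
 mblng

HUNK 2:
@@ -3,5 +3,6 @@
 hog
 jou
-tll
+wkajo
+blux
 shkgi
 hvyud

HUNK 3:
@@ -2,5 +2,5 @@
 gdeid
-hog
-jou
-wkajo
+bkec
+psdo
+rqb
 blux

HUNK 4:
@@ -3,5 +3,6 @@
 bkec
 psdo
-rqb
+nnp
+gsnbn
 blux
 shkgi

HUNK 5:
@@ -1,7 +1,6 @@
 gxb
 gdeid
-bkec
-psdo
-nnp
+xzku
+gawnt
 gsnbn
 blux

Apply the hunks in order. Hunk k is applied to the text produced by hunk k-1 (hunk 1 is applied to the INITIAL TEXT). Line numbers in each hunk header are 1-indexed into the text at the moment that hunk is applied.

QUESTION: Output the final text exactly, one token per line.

Hunk 1: at line 6 remove [aqk,oyjhg,brq] add [hvyud] -> 8 lines: gxb gdeid hog jou tll shkgi hvyud mblng
Hunk 2: at line 3 remove [tll] add [wkajo,blux] -> 9 lines: gxb gdeid hog jou wkajo blux shkgi hvyud mblng
Hunk 3: at line 2 remove [hog,jou,wkajo] add [bkec,psdo,rqb] -> 9 lines: gxb gdeid bkec psdo rqb blux shkgi hvyud mblng
Hunk 4: at line 3 remove [rqb] add [nnp,gsnbn] -> 10 lines: gxb gdeid bkec psdo nnp gsnbn blux shkgi hvyud mblng
Hunk 5: at line 1 remove [bkec,psdo,nnp] add [xzku,gawnt] -> 9 lines: gxb gdeid xzku gawnt gsnbn blux shkgi hvyud mblng

Answer: gxb
gdeid
xzku
gawnt
gsnbn
blux
shkgi
hvyud
mblng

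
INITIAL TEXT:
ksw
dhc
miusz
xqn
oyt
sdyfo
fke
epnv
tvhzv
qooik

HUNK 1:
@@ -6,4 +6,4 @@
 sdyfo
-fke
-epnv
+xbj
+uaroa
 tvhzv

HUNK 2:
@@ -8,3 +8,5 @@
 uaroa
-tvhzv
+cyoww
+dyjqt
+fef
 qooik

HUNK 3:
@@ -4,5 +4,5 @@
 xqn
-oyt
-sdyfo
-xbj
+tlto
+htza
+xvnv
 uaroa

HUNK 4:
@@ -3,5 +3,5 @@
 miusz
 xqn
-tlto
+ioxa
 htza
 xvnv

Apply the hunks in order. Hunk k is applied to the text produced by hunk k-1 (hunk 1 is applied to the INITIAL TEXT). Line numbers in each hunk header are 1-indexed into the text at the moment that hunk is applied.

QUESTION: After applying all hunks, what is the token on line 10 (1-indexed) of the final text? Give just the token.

Hunk 1: at line 6 remove [fke,epnv] add [xbj,uaroa] -> 10 lines: ksw dhc miusz xqn oyt sdyfo xbj uaroa tvhzv qooik
Hunk 2: at line 8 remove [tvhzv] add [cyoww,dyjqt,fef] -> 12 lines: ksw dhc miusz xqn oyt sdyfo xbj uaroa cyoww dyjqt fef qooik
Hunk 3: at line 4 remove [oyt,sdyfo,xbj] add [tlto,htza,xvnv] -> 12 lines: ksw dhc miusz xqn tlto htza xvnv uaroa cyoww dyjqt fef qooik
Hunk 4: at line 3 remove [tlto] add [ioxa] -> 12 lines: ksw dhc miusz xqn ioxa htza xvnv uaroa cyoww dyjqt fef qooik
Final line 10: dyjqt

Answer: dyjqt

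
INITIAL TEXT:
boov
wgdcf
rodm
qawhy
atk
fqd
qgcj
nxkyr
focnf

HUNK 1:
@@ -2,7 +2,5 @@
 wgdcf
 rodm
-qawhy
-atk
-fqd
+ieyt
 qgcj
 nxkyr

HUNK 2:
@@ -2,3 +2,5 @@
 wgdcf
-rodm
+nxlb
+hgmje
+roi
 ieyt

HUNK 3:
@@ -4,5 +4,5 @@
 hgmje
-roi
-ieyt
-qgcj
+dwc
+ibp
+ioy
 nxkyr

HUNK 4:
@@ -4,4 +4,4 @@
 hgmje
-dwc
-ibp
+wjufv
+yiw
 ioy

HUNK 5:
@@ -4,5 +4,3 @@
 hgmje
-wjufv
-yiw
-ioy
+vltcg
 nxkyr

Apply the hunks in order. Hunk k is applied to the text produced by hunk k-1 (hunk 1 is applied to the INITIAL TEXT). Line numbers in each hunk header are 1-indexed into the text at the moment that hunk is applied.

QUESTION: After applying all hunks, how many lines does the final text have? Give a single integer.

Hunk 1: at line 2 remove [qawhy,atk,fqd] add [ieyt] -> 7 lines: boov wgdcf rodm ieyt qgcj nxkyr focnf
Hunk 2: at line 2 remove [rodm] add [nxlb,hgmje,roi] -> 9 lines: boov wgdcf nxlb hgmje roi ieyt qgcj nxkyr focnf
Hunk 3: at line 4 remove [roi,ieyt,qgcj] add [dwc,ibp,ioy] -> 9 lines: boov wgdcf nxlb hgmje dwc ibp ioy nxkyr focnf
Hunk 4: at line 4 remove [dwc,ibp] add [wjufv,yiw] -> 9 lines: boov wgdcf nxlb hgmje wjufv yiw ioy nxkyr focnf
Hunk 5: at line 4 remove [wjufv,yiw,ioy] add [vltcg] -> 7 lines: boov wgdcf nxlb hgmje vltcg nxkyr focnf
Final line count: 7

Answer: 7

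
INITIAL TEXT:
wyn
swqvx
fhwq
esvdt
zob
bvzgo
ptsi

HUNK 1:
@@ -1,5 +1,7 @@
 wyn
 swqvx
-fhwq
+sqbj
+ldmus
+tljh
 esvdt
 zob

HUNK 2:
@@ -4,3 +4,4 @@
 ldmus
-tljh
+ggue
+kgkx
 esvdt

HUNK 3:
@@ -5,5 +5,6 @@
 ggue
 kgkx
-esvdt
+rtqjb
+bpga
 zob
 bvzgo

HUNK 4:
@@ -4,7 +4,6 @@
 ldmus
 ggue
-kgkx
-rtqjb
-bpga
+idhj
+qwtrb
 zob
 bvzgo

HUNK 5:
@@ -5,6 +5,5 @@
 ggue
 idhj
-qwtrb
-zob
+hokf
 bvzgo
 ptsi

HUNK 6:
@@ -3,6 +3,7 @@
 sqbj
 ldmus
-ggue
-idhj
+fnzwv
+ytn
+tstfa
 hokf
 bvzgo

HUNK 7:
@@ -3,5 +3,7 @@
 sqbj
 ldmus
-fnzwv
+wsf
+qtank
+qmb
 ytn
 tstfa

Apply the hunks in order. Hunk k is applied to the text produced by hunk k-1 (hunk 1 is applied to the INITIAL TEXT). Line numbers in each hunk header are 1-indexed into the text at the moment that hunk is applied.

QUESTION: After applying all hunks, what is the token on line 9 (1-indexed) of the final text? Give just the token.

Answer: tstfa

Derivation:
Hunk 1: at line 1 remove [fhwq] add [sqbj,ldmus,tljh] -> 9 lines: wyn swqvx sqbj ldmus tljh esvdt zob bvzgo ptsi
Hunk 2: at line 4 remove [tljh] add [ggue,kgkx] -> 10 lines: wyn swqvx sqbj ldmus ggue kgkx esvdt zob bvzgo ptsi
Hunk 3: at line 5 remove [esvdt] add [rtqjb,bpga] -> 11 lines: wyn swqvx sqbj ldmus ggue kgkx rtqjb bpga zob bvzgo ptsi
Hunk 4: at line 4 remove [kgkx,rtqjb,bpga] add [idhj,qwtrb] -> 10 lines: wyn swqvx sqbj ldmus ggue idhj qwtrb zob bvzgo ptsi
Hunk 5: at line 5 remove [qwtrb,zob] add [hokf] -> 9 lines: wyn swqvx sqbj ldmus ggue idhj hokf bvzgo ptsi
Hunk 6: at line 3 remove [ggue,idhj] add [fnzwv,ytn,tstfa] -> 10 lines: wyn swqvx sqbj ldmus fnzwv ytn tstfa hokf bvzgo ptsi
Hunk 7: at line 3 remove [fnzwv] add [wsf,qtank,qmb] -> 12 lines: wyn swqvx sqbj ldmus wsf qtank qmb ytn tstfa hokf bvzgo ptsi
Final line 9: tstfa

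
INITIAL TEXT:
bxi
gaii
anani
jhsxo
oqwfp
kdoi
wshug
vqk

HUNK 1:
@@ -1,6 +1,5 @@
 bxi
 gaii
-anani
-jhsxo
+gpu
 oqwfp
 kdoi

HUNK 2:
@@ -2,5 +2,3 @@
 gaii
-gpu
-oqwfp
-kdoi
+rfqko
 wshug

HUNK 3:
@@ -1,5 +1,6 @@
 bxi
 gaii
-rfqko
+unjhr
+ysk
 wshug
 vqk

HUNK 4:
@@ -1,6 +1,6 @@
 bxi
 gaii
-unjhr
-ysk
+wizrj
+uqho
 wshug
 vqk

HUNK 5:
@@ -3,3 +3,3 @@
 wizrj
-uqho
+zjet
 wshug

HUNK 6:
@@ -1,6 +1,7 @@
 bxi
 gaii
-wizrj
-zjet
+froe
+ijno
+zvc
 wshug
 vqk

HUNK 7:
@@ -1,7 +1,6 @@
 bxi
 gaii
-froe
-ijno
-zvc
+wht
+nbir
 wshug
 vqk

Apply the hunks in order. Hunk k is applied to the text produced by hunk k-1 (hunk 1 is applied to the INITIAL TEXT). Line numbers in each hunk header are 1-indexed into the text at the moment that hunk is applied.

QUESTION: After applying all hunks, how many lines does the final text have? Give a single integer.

Answer: 6

Derivation:
Hunk 1: at line 1 remove [anani,jhsxo] add [gpu] -> 7 lines: bxi gaii gpu oqwfp kdoi wshug vqk
Hunk 2: at line 2 remove [gpu,oqwfp,kdoi] add [rfqko] -> 5 lines: bxi gaii rfqko wshug vqk
Hunk 3: at line 1 remove [rfqko] add [unjhr,ysk] -> 6 lines: bxi gaii unjhr ysk wshug vqk
Hunk 4: at line 1 remove [unjhr,ysk] add [wizrj,uqho] -> 6 lines: bxi gaii wizrj uqho wshug vqk
Hunk 5: at line 3 remove [uqho] add [zjet] -> 6 lines: bxi gaii wizrj zjet wshug vqk
Hunk 6: at line 1 remove [wizrj,zjet] add [froe,ijno,zvc] -> 7 lines: bxi gaii froe ijno zvc wshug vqk
Hunk 7: at line 1 remove [froe,ijno,zvc] add [wht,nbir] -> 6 lines: bxi gaii wht nbir wshug vqk
Final line count: 6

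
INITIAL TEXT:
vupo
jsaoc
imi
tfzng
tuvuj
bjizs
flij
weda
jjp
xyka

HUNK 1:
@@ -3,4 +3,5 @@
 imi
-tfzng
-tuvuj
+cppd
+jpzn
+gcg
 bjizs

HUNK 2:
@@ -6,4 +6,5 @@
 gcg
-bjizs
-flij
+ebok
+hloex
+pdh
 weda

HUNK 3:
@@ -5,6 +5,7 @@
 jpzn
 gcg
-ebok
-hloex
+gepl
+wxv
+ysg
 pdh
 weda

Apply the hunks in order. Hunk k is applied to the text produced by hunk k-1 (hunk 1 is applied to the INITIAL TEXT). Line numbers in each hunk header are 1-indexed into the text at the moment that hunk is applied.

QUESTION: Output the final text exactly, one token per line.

Hunk 1: at line 3 remove [tfzng,tuvuj] add [cppd,jpzn,gcg] -> 11 lines: vupo jsaoc imi cppd jpzn gcg bjizs flij weda jjp xyka
Hunk 2: at line 6 remove [bjizs,flij] add [ebok,hloex,pdh] -> 12 lines: vupo jsaoc imi cppd jpzn gcg ebok hloex pdh weda jjp xyka
Hunk 3: at line 5 remove [ebok,hloex] add [gepl,wxv,ysg] -> 13 lines: vupo jsaoc imi cppd jpzn gcg gepl wxv ysg pdh weda jjp xyka

Answer: vupo
jsaoc
imi
cppd
jpzn
gcg
gepl
wxv
ysg
pdh
weda
jjp
xyka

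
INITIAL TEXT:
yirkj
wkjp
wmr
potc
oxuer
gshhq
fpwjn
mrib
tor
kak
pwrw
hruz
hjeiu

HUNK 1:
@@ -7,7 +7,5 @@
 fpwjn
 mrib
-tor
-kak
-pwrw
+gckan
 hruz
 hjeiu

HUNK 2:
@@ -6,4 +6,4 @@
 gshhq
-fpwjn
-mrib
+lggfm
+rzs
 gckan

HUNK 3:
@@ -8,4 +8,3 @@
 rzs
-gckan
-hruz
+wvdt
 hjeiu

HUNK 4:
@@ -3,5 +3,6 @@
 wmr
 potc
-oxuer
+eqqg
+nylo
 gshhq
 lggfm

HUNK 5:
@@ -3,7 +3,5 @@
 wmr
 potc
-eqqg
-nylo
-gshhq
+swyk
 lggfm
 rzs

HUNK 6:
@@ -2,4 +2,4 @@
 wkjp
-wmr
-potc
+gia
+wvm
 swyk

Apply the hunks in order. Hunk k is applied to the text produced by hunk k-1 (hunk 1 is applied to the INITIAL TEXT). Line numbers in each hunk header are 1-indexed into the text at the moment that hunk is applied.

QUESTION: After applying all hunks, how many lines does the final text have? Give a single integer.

Answer: 9

Derivation:
Hunk 1: at line 7 remove [tor,kak,pwrw] add [gckan] -> 11 lines: yirkj wkjp wmr potc oxuer gshhq fpwjn mrib gckan hruz hjeiu
Hunk 2: at line 6 remove [fpwjn,mrib] add [lggfm,rzs] -> 11 lines: yirkj wkjp wmr potc oxuer gshhq lggfm rzs gckan hruz hjeiu
Hunk 3: at line 8 remove [gckan,hruz] add [wvdt] -> 10 lines: yirkj wkjp wmr potc oxuer gshhq lggfm rzs wvdt hjeiu
Hunk 4: at line 3 remove [oxuer] add [eqqg,nylo] -> 11 lines: yirkj wkjp wmr potc eqqg nylo gshhq lggfm rzs wvdt hjeiu
Hunk 5: at line 3 remove [eqqg,nylo,gshhq] add [swyk] -> 9 lines: yirkj wkjp wmr potc swyk lggfm rzs wvdt hjeiu
Hunk 6: at line 2 remove [wmr,potc] add [gia,wvm] -> 9 lines: yirkj wkjp gia wvm swyk lggfm rzs wvdt hjeiu
Final line count: 9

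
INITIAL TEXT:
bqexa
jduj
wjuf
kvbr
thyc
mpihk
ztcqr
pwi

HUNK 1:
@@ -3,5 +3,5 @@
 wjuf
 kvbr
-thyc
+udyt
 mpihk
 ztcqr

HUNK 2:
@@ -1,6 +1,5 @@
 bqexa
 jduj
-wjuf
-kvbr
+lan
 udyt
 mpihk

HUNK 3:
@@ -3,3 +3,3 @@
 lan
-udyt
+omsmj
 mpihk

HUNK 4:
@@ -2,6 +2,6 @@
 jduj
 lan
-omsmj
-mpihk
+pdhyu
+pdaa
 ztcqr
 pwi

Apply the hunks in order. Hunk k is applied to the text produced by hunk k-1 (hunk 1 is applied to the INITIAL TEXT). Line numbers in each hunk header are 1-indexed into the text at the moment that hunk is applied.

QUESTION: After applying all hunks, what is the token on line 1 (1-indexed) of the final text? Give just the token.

Answer: bqexa

Derivation:
Hunk 1: at line 3 remove [thyc] add [udyt] -> 8 lines: bqexa jduj wjuf kvbr udyt mpihk ztcqr pwi
Hunk 2: at line 1 remove [wjuf,kvbr] add [lan] -> 7 lines: bqexa jduj lan udyt mpihk ztcqr pwi
Hunk 3: at line 3 remove [udyt] add [omsmj] -> 7 lines: bqexa jduj lan omsmj mpihk ztcqr pwi
Hunk 4: at line 2 remove [omsmj,mpihk] add [pdhyu,pdaa] -> 7 lines: bqexa jduj lan pdhyu pdaa ztcqr pwi
Final line 1: bqexa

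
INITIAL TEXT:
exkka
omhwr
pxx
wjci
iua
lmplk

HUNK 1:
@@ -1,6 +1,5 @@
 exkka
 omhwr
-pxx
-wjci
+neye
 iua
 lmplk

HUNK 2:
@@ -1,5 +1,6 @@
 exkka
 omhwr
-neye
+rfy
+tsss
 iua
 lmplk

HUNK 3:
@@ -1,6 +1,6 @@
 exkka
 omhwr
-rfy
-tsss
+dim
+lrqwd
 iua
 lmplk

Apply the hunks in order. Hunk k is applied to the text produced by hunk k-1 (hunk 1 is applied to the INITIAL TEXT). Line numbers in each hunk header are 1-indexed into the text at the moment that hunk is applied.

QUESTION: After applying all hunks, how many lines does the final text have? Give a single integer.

Hunk 1: at line 1 remove [pxx,wjci] add [neye] -> 5 lines: exkka omhwr neye iua lmplk
Hunk 2: at line 1 remove [neye] add [rfy,tsss] -> 6 lines: exkka omhwr rfy tsss iua lmplk
Hunk 3: at line 1 remove [rfy,tsss] add [dim,lrqwd] -> 6 lines: exkka omhwr dim lrqwd iua lmplk
Final line count: 6

Answer: 6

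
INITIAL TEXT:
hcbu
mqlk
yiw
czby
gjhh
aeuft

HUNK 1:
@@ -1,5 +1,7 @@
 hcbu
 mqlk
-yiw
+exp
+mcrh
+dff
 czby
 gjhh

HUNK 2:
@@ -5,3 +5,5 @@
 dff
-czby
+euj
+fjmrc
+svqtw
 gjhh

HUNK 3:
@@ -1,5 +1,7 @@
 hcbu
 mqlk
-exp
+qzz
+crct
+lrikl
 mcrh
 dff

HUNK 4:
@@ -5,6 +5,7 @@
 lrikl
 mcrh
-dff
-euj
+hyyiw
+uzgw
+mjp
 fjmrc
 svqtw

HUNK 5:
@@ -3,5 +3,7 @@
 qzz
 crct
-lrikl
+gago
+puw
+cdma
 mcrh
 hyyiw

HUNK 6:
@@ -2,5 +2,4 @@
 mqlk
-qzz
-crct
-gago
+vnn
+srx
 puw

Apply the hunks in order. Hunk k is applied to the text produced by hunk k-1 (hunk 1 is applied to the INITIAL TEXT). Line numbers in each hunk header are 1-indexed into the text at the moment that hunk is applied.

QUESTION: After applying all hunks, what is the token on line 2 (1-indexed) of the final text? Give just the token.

Answer: mqlk

Derivation:
Hunk 1: at line 1 remove [yiw] add [exp,mcrh,dff] -> 8 lines: hcbu mqlk exp mcrh dff czby gjhh aeuft
Hunk 2: at line 5 remove [czby] add [euj,fjmrc,svqtw] -> 10 lines: hcbu mqlk exp mcrh dff euj fjmrc svqtw gjhh aeuft
Hunk 3: at line 1 remove [exp] add [qzz,crct,lrikl] -> 12 lines: hcbu mqlk qzz crct lrikl mcrh dff euj fjmrc svqtw gjhh aeuft
Hunk 4: at line 5 remove [dff,euj] add [hyyiw,uzgw,mjp] -> 13 lines: hcbu mqlk qzz crct lrikl mcrh hyyiw uzgw mjp fjmrc svqtw gjhh aeuft
Hunk 5: at line 3 remove [lrikl] add [gago,puw,cdma] -> 15 lines: hcbu mqlk qzz crct gago puw cdma mcrh hyyiw uzgw mjp fjmrc svqtw gjhh aeuft
Hunk 6: at line 2 remove [qzz,crct,gago] add [vnn,srx] -> 14 lines: hcbu mqlk vnn srx puw cdma mcrh hyyiw uzgw mjp fjmrc svqtw gjhh aeuft
Final line 2: mqlk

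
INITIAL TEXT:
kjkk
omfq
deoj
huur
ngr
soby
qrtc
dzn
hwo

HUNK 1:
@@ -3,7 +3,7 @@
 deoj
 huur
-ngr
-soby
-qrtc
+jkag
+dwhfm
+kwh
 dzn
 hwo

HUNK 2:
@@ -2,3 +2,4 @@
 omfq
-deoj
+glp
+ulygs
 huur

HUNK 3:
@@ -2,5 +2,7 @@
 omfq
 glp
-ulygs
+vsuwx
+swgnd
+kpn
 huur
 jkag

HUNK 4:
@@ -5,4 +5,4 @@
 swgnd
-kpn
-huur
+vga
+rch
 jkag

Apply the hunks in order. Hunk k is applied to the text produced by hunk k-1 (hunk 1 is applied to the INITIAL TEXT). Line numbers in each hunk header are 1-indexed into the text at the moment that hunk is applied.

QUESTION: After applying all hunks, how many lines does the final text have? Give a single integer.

Hunk 1: at line 3 remove [ngr,soby,qrtc] add [jkag,dwhfm,kwh] -> 9 lines: kjkk omfq deoj huur jkag dwhfm kwh dzn hwo
Hunk 2: at line 2 remove [deoj] add [glp,ulygs] -> 10 lines: kjkk omfq glp ulygs huur jkag dwhfm kwh dzn hwo
Hunk 3: at line 2 remove [ulygs] add [vsuwx,swgnd,kpn] -> 12 lines: kjkk omfq glp vsuwx swgnd kpn huur jkag dwhfm kwh dzn hwo
Hunk 4: at line 5 remove [kpn,huur] add [vga,rch] -> 12 lines: kjkk omfq glp vsuwx swgnd vga rch jkag dwhfm kwh dzn hwo
Final line count: 12

Answer: 12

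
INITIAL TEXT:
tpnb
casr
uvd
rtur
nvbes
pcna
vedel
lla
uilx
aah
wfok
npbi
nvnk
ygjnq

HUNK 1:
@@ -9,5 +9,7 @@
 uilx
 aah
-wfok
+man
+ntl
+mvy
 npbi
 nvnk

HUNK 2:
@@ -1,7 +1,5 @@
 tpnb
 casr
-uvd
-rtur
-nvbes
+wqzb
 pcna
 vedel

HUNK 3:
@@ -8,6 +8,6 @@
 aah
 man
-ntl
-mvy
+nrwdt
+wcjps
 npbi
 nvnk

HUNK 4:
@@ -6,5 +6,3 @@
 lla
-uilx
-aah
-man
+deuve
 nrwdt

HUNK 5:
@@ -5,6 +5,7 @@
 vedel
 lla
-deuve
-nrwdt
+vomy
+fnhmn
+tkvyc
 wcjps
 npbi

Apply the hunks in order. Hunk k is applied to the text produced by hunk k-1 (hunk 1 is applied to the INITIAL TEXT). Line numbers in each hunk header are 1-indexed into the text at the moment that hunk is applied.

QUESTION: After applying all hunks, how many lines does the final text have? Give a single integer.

Answer: 13

Derivation:
Hunk 1: at line 9 remove [wfok] add [man,ntl,mvy] -> 16 lines: tpnb casr uvd rtur nvbes pcna vedel lla uilx aah man ntl mvy npbi nvnk ygjnq
Hunk 2: at line 1 remove [uvd,rtur,nvbes] add [wqzb] -> 14 lines: tpnb casr wqzb pcna vedel lla uilx aah man ntl mvy npbi nvnk ygjnq
Hunk 3: at line 8 remove [ntl,mvy] add [nrwdt,wcjps] -> 14 lines: tpnb casr wqzb pcna vedel lla uilx aah man nrwdt wcjps npbi nvnk ygjnq
Hunk 4: at line 6 remove [uilx,aah,man] add [deuve] -> 12 lines: tpnb casr wqzb pcna vedel lla deuve nrwdt wcjps npbi nvnk ygjnq
Hunk 5: at line 5 remove [deuve,nrwdt] add [vomy,fnhmn,tkvyc] -> 13 lines: tpnb casr wqzb pcna vedel lla vomy fnhmn tkvyc wcjps npbi nvnk ygjnq
Final line count: 13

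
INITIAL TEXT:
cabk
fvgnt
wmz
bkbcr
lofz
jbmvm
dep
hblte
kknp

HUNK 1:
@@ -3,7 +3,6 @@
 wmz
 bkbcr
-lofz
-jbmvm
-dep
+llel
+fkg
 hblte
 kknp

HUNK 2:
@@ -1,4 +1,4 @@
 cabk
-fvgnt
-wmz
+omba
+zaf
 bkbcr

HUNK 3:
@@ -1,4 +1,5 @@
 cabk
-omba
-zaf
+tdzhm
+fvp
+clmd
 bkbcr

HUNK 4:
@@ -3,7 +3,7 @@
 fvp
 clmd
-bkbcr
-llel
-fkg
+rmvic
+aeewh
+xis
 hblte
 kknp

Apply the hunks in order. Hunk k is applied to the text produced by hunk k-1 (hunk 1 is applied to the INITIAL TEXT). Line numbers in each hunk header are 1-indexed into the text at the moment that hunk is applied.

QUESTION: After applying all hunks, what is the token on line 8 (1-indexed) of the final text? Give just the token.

Hunk 1: at line 3 remove [lofz,jbmvm,dep] add [llel,fkg] -> 8 lines: cabk fvgnt wmz bkbcr llel fkg hblte kknp
Hunk 2: at line 1 remove [fvgnt,wmz] add [omba,zaf] -> 8 lines: cabk omba zaf bkbcr llel fkg hblte kknp
Hunk 3: at line 1 remove [omba,zaf] add [tdzhm,fvp,clmd] -> 9 lines: cabk tdzhm fvp clmd bkbcr llel fkg hblte kknp
Hunk 4: at line 3 remove [bkbcr,llel,fkg] add [rmvic,aeewh,xis] -> 9 lines: cabk tdzhm fvp clmd rmvic aeewh xis hblte kknp
Final line 8: hblte

Answer: hblte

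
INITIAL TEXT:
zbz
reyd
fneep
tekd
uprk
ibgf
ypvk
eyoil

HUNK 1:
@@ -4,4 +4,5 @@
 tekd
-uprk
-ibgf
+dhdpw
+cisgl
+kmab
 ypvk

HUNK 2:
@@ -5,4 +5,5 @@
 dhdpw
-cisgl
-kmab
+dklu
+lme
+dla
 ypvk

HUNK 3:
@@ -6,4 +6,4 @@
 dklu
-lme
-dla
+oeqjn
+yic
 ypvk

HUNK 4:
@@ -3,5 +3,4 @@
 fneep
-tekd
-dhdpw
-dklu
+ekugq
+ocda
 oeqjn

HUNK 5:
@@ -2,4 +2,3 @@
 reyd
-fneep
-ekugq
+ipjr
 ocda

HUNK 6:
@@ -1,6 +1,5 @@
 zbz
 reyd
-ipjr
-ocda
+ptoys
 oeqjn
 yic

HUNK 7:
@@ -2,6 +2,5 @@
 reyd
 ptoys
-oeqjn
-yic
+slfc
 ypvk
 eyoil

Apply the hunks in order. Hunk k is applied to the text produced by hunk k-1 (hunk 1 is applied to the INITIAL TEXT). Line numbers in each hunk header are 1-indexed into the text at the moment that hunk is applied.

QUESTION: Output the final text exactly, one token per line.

Answer: zbz
reyd
ptoys
slfc
ypvk
eyoil

Derivation:
Hunk 1: at line 4 remove [uprk,ibgf] add [dhdpw,cisgl,kmab] -> 9 lines: zbz reyd fneep tekd dhdpw cisgl kmab ypvk eyoil
Hunk 2: at line 5 remove [cisgl,kmab] add [dklu,lme,dla] -> 10 lines: zbz reyd fneep tekd dhdpw dklu lme dla ypvk eyoil
Hunk 3: at line 6 remove [lme,dla] add [oeqjn,yic] -> 10 lines: zbz reyd fneep tekd dhdpw dklu oeqjn yic ypvk eyoil
Hunk 4: at line 3 remove [tekd,dhdpw,dklu] add [ekugq,ocda] -> 9 lines: zbz reyd fneep ekugq ocda oeqjn yic ypvk eyoil
Hunk 5: at line 2 remove [fneep,ekugq] add [ipjr] -> 8 lines: zbz reyd ipjr ocda oeqjn yic ypvk eyoil
Hunk 6: at line 1 remove [ipjr,ocda] add [ptoys] -> 7 lines: zbz reyd ptoys oeqjn yic ypvk eyoil
Hunk 7: at line 2 remove [oeqjn,yic] add [slfc] -> 6 lines: zbz reyd ptoys slfc ypvk eyoil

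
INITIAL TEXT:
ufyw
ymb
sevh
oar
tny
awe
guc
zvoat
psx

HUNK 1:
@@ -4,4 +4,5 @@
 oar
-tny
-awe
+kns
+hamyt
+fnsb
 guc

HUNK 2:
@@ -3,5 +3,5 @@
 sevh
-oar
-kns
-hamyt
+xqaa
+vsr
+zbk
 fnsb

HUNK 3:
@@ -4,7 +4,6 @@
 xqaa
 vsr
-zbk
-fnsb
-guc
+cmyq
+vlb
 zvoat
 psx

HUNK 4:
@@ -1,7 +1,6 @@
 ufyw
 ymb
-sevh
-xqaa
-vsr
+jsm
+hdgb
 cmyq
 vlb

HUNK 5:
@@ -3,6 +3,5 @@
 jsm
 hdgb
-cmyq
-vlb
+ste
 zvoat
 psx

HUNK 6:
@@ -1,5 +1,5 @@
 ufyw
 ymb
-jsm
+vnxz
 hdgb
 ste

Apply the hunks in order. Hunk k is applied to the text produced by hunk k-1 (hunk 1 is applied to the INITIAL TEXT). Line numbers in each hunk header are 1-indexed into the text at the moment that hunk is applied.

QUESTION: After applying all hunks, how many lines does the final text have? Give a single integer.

Hunk 1: at line 4 remove [tny,awe] add [kns,hamyt,fnsb] -> 10 lines: ufyw ymb sevh oar kns hamyt fnsb guc zvoat psx
Hunk 2: at line 3 remove [oar,kns,hamyt] add [xqaa,vsr,zbk] -> 10 lines: ufyw ymb sevh xqaa vsr zbk fnsb guc zvoat psx
Hunk 3: at line 4 remove [zbk,fnsb,guc] add [cmyq,vlb] -> 9 lines: ufyw ymb sevh xqaa vsr cmyq vlb zvoat psx
Hunk 4: at line 1 remove [sevh,xqaa,vsr] add [jsm,hdgb] -> 8 lines: ufyw ymb jsm hdgb cmyq vlb zvoat psx
Hunk 5: at line 3 remove [cmyq,vlb] add [ste] -> 7 lines: ufyw ymb jsm hdgb ste zvoat psx
Hunk 6: at line 1 remove [jsm] add [vnxz] -> 7 lines: ufyw ymb vnxz hdgb ste zvoat psx
Final line count: 7

Answer: 7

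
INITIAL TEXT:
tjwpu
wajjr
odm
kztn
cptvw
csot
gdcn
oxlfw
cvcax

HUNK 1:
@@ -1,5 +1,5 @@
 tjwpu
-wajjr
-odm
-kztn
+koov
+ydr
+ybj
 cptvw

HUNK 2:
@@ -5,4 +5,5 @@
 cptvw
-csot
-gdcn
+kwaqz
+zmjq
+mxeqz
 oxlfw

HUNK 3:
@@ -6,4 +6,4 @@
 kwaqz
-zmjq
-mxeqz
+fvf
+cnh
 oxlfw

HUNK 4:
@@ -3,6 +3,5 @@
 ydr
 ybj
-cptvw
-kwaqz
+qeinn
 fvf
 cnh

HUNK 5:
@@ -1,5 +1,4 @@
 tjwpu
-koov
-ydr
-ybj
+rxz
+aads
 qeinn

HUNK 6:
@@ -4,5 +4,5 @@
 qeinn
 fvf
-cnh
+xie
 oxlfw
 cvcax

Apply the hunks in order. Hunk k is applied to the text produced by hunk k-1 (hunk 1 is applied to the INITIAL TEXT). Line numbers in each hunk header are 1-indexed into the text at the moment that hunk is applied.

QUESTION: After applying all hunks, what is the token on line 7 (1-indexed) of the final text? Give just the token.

Answer: oxlfw

Derivation:
Hunk 1: at line 1 remove [wajjr,odm,kztn] add [koov,ydr,ybj] -> 9 lines: tjwpu koov ydr ybj cptvw csot gdcn oxlfw cvcax
Hunk 2: at line 5 remove [csot,gdcn] add [kwaqz,zmjq,mxeqz] -> 10 lines: tjwpu koov ydr ybj cptvw kwaqz zmjq mxeqz oxlfw cvcax
Hunk 3: at line 6 remove [zmjq,mxeqz] add [fvf,cnh] -> 10 lines: tjwpu koov ydr ybj cptvw kwaqz fvf cnh oxlfw cvcax
Hunk 4: at line 3 remove [cptvw,kwaqz] add [qeinn] -> 9 lines: tjwpu koov ydr ybj qeinn fvf cnh oxlfw cvcax
Hunk 5: at line 1 remove [koov,ydr,ybj] add [rxz,aads] -> 8 lines: tjwpu rxz aads qeinn fvf cnh oxlfw cvcax
Hunk 6: at line 4 remove [cnh] add [xie] -> 8 lines: tjwpu rxz aads qeinn fvf xie oxlfw cvcax
Final line 7: oxlfw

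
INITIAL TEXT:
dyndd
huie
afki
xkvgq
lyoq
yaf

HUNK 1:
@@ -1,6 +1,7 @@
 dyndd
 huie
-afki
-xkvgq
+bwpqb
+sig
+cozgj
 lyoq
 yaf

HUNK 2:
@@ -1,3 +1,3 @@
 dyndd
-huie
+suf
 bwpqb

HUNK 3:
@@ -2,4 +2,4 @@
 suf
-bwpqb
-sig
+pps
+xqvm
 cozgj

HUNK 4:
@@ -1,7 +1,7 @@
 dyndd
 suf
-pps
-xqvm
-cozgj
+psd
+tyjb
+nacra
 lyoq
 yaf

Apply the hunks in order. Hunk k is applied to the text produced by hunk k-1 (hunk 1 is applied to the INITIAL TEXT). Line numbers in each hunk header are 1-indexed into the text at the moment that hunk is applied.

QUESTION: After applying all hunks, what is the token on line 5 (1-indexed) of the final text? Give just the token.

Answer: nacra

Derivation:
Hunk 1: at line 1 remove [afki,xkvgq] add [bwpqb,sig,cozgj] -> 7 lines: dyndd huie bwpqb sig cozgj lyoq yaf
Hunk 2: at line 1 remove [huie] add [suf] -> 7 lines: dyndd suf bwpqb sig cozgj lyoq yaf
Hunk 3: at line 2 remove [bwpqb,sig] add [pps,xqvm] -> 7 lines: dyndd suf pps xqvm cozgj lyoq yaf
Hunk 4: at line 1 remove [pps,xqvm,cozgj] add [psd,tyjb,nacra] -> 7 lines: dyndd suf psd tyjb nacra lyoq yaf
Final line 5: nacra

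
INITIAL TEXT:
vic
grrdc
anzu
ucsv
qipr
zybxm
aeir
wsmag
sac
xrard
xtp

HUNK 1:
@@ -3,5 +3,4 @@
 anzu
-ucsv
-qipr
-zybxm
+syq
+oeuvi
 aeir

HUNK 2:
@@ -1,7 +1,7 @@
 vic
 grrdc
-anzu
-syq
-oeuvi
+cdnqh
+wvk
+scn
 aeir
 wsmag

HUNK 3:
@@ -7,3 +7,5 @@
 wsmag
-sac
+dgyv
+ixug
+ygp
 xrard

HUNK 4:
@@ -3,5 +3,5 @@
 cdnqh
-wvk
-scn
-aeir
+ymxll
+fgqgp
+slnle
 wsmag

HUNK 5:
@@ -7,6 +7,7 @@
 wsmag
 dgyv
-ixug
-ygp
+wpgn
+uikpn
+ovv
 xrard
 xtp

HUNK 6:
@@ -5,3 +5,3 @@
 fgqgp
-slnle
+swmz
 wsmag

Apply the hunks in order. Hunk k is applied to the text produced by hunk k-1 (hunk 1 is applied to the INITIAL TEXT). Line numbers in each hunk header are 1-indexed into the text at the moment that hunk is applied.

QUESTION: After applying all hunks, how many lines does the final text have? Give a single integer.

Answer: 13

Derivation:
Hunk 1: at line 3 remove [ucsv,qipr,zybxm] add [syq,oeuvi] -> 10 lines: vic grrdc anzu syq oeuvi aeir wsmag sac xrard xtp
Hunk 2: at line 1 remove [anzu,syq,oeuvi] add [cdnqh,wvk,scn] -> 10 lines: vic grrdc cdnqh wvk scn aeir wsmag sac xrard xtp
Hunk 3: at line 7 remove [sac] add [dgyv,ixug,ygp] -> 12 lines: vic grrdc cdnqh wvk scn aeir wsmag dgyv ixug ygp xrard xtp
Hunk 4: at line 3 remove [wvk,scn,aeir] add [ymxll,fgqgp,slnle] -> 12 lines: vic grrdc cdnqh ymxll fgqgp slnle wsmag dgyv ixug ygp xrard xtp
Hunk 5: at line 7 remove [ixug,ygp] add [wpgn,uikpn,ovv] -> 13 lines: vic grrdc cdnqh ymxll fgqgp slnle wsmag dgyv wpgn uikpn ovv xrard xtp
Hunk 6: at line 5 remove [slnle] add [swmz] -> 13 lines: vic grrdc cdnqh ymxll fgqgp swmz wsmag dgyv wpgn uikpn ovv xrard xtp
Final line count: 13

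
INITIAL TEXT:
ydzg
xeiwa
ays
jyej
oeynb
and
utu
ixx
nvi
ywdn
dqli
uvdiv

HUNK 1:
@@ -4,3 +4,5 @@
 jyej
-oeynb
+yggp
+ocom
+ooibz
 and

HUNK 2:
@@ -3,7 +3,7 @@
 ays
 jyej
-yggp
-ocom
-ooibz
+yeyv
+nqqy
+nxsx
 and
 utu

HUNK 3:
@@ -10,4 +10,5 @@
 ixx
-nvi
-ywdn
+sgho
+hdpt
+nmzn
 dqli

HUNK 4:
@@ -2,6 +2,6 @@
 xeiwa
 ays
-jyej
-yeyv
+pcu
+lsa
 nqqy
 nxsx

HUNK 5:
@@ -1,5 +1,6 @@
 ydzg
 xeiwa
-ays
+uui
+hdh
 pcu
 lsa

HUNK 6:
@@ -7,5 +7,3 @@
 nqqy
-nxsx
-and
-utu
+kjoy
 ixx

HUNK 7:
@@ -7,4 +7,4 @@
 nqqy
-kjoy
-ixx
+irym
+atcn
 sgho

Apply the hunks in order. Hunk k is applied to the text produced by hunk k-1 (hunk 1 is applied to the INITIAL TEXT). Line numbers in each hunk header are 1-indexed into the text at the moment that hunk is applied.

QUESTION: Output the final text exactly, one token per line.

Answer: ydzg
xeiwa
uui
hdh
pcu
lsa
nqqy
irym
atcn
sgho
hdpt
nmzn
dqli
uvdiv

Derivation:
Hunk 1: at line 4 remove [oeynb] add [yggp,ocom,ooibz] -> 14 lines: ydzg xeiwa ays jyej yggp ocom ooibz and utu ixx nvi ywdn dqli uvdiv
Hunk 2: at line 3 remove [yggp,ocom,ooibz] add [yeyv,nqqy,nxsx] -> 14 lines: ydzg xeiwa ays jyej yeyv nqqy nxsx and utu ixx nvi ywdn dqli uvdiv
Hunk 3: at line 10 remove [nvi,ywdn] add [sgho,hdpt,nmzn] -> 15 lines: ydzg xeiwa ays jyej yeyv nqqy nxsx and utu ixx sgho hdpt nmzn dqli uvdiv
Hunk 4: at line 2 remove [jyej,yeyv] add [pcu,lsa] -> 15 lines: ydzg xeiwa ays pcu lsa nqqy nxsx and utu ixx sgho hdpt nmzn dqli uvdiv
Hunk 5: at line 1 remove [ays] add [uui,hdh] -> 16 lines: ydzg xeiwa uui hdh pcu lsa nqqy nxsx and utu ixx sgho hdpt nmzn dqli uvdiv
Hunk 6: at line 7 remove [nxsx,and,utu] add [kjoy] -> 14 lines: ydzg xeiwa uui hdh pcu lsa nqqy kjoy ixx sgho hdpt nmzn dqli uvdiv
Hunk 7: at line 7 remove [kjoy,ixx] add [irym,atcn] -> 14 lines: ydzg xeiwa uui hdh pcu lsa nqqy irym atcn sgho hdpt nmzn dqli uvdiv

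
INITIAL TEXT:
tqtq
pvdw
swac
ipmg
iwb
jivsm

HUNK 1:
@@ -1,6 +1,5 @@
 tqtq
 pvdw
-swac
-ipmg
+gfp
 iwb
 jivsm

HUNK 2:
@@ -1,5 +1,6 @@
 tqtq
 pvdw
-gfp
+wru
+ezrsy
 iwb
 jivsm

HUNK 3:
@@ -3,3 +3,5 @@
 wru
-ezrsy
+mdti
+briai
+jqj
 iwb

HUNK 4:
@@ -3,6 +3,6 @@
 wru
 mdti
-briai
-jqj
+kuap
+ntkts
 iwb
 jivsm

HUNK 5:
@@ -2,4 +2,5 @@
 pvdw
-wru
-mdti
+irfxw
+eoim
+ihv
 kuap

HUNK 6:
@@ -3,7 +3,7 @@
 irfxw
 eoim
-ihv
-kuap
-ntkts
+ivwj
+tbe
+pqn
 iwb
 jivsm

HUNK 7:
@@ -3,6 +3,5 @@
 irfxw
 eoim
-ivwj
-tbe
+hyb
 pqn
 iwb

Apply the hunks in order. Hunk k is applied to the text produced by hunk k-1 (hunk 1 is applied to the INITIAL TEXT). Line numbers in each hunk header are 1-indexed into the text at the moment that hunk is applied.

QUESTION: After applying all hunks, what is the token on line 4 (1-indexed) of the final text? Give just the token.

Hunk 1: at line 1 remove [swac,ipmg] add [gfp] -> 5 lines: tqtq pvdw gfp iwb jivsm
Hunk 2: at line 1 remove [gfp] add [wru,ezrsy] -> 6 lines: tqtq pvdw wru ezrsy iwb jivsm
Hunk 3: at line 3 remove [ezrsy] add [mdti,briai,jqj] -> 8 lines: tqtq pvdw wru mdti briai jqj iwb jivsm
Hunk 4: at line 3 remove [briai,jqj] add [kuap,ntkts] -> 8 lines: tqtq pvdw wru mdti kuap ntkts iwb jivsm
Hunk 5: at line 2 remove [wru,mdti] add [irfxw,eoim,ihv] -> 9 lines: tqtq pvdw irfxw eoim ihv kuap ntkts iwb jivsm
Hunk 6: at line 3 remove [ihv,kuap,ntkts] add [ivwj,tbe,pqn] -> 9 lines: tqtq pvdw irfxw eoim ivwj tbe pqn iwb jivsm
Hunk 7: at line 3 remove [ivwj,tbe] add [hyb] -> 8 lines: tqtq pvdw irfxw eoim hyb pqn iwb jivsm
Final line 4: eoim

Answer: eoim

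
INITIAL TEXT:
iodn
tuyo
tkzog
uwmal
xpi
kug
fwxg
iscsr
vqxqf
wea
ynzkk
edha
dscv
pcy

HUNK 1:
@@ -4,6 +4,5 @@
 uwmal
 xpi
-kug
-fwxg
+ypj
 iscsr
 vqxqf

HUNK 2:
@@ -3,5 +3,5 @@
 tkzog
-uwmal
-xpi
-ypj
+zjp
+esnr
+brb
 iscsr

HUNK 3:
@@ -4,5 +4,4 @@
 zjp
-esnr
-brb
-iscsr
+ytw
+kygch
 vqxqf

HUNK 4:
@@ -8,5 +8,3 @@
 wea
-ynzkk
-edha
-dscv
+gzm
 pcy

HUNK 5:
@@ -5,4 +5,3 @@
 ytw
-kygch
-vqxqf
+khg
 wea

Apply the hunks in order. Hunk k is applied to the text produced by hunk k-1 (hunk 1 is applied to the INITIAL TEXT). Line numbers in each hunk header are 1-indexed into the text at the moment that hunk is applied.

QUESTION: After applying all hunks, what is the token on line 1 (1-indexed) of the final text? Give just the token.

Answer: iodn

Derivation:
Hunk 1: at line 4 remove [kug,fwxg] add [ypj] -> 13 lines: iodn tuyo tkzog uwmal xpi ypj iscsr vqxqf wea ynzkk edha dscv pcy
Hunk 2: at line 3 remove [uwmal,xpi,ypj] add [zjp,esnr,brb] -> 13 lines: iodn tuyo tkzog zjp esnr brb iscsr vqxqf wea ynzkk edha dscv pcy
Hunk 3: at line 4 remove [esnr,brb,iscsr] add [ytw,kygch] -> 12 lines: iodn tuyo tkzog zjp ytw kygch vqxqf wea ynzkk edha dscv pcy
Hunk 4: at line 8 remove [ynzkk,edha,dscv] add [gzm] -> 10 lines: iodn tuyo tkzog zjp ytw kygch vqxqf wea gzm pcy
Hunk 5: at line 5 remove [kygch,vqxqf] add [khg] -> 9 lines: iodn tuyo tkzog zjp ytw khg wea gzm pcy
Final line 1: iodn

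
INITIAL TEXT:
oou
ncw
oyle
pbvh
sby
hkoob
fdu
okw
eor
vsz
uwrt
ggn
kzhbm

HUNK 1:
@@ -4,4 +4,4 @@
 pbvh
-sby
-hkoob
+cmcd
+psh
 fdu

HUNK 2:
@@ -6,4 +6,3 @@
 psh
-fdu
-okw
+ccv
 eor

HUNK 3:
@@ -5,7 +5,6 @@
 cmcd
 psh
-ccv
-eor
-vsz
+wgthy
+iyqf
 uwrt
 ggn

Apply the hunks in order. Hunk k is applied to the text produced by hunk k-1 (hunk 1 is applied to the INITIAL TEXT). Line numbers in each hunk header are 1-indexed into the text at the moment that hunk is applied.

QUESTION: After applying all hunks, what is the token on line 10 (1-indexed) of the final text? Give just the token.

Answer: ggn

Derivation:
Hunk 1: at line 4 remove [sby,hkoob] add [cmcd,psh] -> 13 lines: oou ncw oyle pbvh cmcd psh fdu okw eor vsz uwrt ggn kzhbm
Hunk 2: at line 6 remove [fdu,okw] add [ccv] -> 12 lines: oou ncw oyle pbvh cmcd psh ccv eor vsz uwrt ggn kzhbm
Hunk 3: at line 5 remove [ccv,eor,vsz] add [wgthy,iyqf] -> 11 lines: oou ncw oyle pbvh cmcd psh wgthy iyqf uwrt ggn kzhbm
Final line 10: ggn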